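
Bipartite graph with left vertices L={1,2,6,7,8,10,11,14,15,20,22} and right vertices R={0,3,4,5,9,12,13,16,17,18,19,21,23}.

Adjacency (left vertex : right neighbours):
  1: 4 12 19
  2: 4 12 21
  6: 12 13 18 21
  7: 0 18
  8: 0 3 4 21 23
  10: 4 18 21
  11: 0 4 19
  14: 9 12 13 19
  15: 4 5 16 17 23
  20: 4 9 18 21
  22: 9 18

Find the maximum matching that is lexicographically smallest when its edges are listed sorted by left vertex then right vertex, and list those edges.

|M| = 10 (so the lex-smallest maximum matching has 10 edges)
process left vertices in ascending order; for each, take the smallest-labelled available neighbour that still permits 10 edges overall, or leave it unmatched if none does
lex-smallest matching: {1-4, 2-12, 6-13, 7-0, 8-3, 10-18, 11-19, 14-9, 15-5, 20-21}

Lex-smallest maximum matching: {(1,4), (2,12), (6,13), (7,0), (8,3), (10,18), (11,19), (14,9), (15,5), (20,21)}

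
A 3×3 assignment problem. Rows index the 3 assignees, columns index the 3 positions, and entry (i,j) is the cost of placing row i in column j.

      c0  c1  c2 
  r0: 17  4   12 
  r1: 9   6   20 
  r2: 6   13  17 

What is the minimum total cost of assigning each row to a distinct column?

Minimum assignment cost: 24

optimal assignment: row0→col2 (cost 12), row1→col1 (cost 6), row2→col0 (cost 6)
total = 12 + 6 + 6 = 24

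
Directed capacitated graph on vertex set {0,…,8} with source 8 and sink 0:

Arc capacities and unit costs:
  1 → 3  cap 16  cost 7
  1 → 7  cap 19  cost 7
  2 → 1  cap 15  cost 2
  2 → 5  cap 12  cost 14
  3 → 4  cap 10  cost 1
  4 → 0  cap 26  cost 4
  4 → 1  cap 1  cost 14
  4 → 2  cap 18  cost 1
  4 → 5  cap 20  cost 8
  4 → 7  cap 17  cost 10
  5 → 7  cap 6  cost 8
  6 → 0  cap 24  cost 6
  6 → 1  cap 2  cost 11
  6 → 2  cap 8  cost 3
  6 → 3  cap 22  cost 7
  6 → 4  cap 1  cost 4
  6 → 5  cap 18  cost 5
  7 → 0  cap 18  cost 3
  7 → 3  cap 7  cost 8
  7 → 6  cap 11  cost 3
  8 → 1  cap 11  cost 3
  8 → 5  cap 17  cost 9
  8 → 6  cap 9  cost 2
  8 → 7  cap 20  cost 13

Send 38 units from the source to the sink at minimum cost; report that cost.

shortest-cost path #1: 8→6→0 push 9 @ unit cost 8 (adds 72)
shortest-cost path #2: 8→1→7→0 push 11 @ unit cost 13 (adds 143)
shortest-cost path #3: 8→7→0 push 7 @ unit cost 16 (adds 112)
shortest-cost path #4: 8→7→1→3→4→0 push 10 @ unit cost 18 (adds 180)
shortest-cost path #5: 8→7→6→0 push 1 @ unit cost 22 (adds 22)
total cost = 529

Minimum cost for 38 units: 529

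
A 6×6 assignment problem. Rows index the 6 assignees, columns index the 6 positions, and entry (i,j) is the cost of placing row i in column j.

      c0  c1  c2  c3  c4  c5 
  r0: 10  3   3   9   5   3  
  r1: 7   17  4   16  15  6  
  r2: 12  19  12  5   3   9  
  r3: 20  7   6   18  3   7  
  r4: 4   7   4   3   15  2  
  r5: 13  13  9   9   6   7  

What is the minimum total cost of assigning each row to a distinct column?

optimal assignment: row0→col1 (cost 3), row1→col2 (cost 4), row2→col3 (cost 5), row3→col4 (cost 3), row4→col0 (cost 4), row5→col5 (cost 7)
total = 3 + 4 + 5 + 3 + 4 + 7 = 26

Minimum assignment cost: 26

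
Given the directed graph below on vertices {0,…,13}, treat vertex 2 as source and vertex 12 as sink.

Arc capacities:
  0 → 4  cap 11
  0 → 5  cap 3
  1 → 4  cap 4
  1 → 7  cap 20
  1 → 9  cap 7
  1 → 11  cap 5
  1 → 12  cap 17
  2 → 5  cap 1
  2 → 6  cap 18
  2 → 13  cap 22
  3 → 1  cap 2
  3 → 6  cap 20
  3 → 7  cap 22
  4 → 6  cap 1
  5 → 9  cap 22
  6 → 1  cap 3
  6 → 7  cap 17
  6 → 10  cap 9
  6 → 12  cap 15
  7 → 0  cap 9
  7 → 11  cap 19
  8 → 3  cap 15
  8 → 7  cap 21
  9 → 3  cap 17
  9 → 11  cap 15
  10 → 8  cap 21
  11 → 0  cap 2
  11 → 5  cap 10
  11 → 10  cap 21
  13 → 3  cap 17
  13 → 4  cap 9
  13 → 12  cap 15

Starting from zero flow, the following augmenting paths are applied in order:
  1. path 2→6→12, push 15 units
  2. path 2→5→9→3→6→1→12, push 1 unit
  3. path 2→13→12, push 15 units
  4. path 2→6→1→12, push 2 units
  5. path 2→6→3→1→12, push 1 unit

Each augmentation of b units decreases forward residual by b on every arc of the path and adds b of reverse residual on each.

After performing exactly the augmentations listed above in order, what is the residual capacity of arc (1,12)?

after path 1 (2→6→12, push 15): res(1,12)=17
after path 2 (2→5→9→3→6→1→12, push 1): res(1,12)=16
after path 3 (2→13→12, push 15): res(1,12)=16
after path 4 (2→6→1→12, push 2): res(1,12)=14
after path 5 (2→6→3→1→12, push 1): res(1,12)=13

Residual capacity of (1,12): 13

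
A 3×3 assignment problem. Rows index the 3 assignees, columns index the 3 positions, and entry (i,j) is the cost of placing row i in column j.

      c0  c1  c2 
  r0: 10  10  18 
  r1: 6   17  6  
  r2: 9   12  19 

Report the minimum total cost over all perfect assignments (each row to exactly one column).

optimal assignment: row0→col1 (cost 10), row1→col2 (cost 6), row2→col0 (cost 9)
total = 10 + 6 + 9 = 25

Minimum assignment cost: 25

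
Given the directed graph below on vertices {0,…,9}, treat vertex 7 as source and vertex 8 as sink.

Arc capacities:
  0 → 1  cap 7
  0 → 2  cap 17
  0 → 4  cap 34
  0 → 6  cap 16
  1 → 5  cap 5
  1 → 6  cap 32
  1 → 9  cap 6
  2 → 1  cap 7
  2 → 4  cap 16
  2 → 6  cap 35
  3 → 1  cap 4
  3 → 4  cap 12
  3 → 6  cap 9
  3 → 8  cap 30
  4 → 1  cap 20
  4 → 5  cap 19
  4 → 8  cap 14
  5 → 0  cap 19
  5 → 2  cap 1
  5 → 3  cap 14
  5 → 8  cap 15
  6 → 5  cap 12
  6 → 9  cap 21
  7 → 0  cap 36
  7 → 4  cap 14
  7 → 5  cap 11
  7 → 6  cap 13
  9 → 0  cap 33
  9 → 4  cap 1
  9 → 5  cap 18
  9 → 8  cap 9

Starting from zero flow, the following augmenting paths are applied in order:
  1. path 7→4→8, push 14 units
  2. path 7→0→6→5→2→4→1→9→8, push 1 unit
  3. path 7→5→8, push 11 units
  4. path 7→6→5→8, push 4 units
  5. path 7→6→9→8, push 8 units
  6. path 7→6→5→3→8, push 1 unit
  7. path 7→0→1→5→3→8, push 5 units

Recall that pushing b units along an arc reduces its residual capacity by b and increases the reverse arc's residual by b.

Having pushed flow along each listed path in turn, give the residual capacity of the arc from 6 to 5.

Residual capacity of (6,5): 6

after path 1 (7→4→8, push 14): res(6,5)=12
after path 2 (7→0→6→5→2→4→1→9→8, push 1): res(6,5)=11
after path 3 (7→5→8, push 11): res(6,5)=11
after path 4 (7→6→5→8, push 4): res(6,5)=7
after path 5 (7→6→9→8, push 8): res(6,5)=7
after path 6 (7→6→5→3→8, push 1): res(6,5)=6
after path 7 (7→0→1→5→3→8, push 5): res(6,5)=6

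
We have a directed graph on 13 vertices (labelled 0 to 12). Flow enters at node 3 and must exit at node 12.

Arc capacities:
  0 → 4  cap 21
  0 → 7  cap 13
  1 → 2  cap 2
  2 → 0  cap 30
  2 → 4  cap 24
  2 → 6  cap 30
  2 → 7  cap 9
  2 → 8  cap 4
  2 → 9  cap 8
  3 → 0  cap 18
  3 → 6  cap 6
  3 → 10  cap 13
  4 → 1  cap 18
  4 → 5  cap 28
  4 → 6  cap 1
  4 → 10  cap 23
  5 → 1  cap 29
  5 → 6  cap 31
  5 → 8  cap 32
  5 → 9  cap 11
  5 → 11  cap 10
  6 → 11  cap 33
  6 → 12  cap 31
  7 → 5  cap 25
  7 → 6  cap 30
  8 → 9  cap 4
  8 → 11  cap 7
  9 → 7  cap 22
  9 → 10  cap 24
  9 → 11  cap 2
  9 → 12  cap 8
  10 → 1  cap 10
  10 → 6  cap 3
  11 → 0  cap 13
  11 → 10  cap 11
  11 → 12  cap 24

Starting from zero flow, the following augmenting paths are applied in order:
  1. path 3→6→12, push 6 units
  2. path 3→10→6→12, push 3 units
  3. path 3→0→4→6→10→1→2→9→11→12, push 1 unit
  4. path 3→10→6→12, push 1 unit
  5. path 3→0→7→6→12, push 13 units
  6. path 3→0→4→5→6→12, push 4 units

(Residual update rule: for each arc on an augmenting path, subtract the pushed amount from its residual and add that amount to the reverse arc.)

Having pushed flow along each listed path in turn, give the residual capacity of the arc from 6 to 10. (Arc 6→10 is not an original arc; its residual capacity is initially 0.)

after path 1 (3→6→12, push 6): res(6,10)=0
after path 2 (3→10→6→12, push 3): res(6,10)=3
after path 3 (3→0→4→6→10→1→2→9→11→12, push 1): res(6,10)=2
after path 4 (3→10→6→12, push 1): res(6,10)=3
after path 5 (3→0→7→6→12, push 13): res(6,10)=3
after path 6 (3→0→4→5→6→12, push 4): res(6,10)=3

Residual capacity of (6,10): 3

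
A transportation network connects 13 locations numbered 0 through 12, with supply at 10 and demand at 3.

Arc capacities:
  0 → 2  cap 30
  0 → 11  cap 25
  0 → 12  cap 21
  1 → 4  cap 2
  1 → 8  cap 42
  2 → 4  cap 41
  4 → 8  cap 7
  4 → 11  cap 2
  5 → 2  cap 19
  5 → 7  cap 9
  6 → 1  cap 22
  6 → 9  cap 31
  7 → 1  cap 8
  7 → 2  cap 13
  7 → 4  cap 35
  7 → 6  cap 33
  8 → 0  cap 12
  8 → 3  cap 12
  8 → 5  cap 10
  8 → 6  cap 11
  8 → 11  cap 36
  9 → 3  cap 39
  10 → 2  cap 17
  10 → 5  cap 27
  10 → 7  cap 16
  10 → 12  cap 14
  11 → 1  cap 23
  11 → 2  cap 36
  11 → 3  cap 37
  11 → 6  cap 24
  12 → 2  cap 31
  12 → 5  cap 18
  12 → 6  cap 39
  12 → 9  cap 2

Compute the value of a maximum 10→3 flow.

augment #1: 10→12→9→3 bottleneck 2, total now 2
augment #2: 10→2→4→8→3 bottleneck 7, total now 9
augment #3: 10→2→4→11→3 bottleneck 2, total now 11
augment #4: 10→7→1→8→3 bottleneck 5, total now 16
augment #5: 10→7→6→9→3 bottleneck 11, total now 27
augment #6: 10→12→6→9→3 bottleneck 12, total now 39
augment #7: 10→5→7→6→9→3 bottleneck 8, total now 47
augment #8: 10→5→7→1→8→11→3 bottleneck 1, total now 48

Maximum flow value: 48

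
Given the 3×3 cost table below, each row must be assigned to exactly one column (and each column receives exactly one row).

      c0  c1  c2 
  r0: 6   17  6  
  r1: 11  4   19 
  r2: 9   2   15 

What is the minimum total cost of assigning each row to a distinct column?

Minimum assignment cost: 19

one of 2 optimal assignments: row0→col2 (cost 6), row1→col0 (cost 11), row2→col1 (cost 2)
total = 6 + 11 + 2 = 19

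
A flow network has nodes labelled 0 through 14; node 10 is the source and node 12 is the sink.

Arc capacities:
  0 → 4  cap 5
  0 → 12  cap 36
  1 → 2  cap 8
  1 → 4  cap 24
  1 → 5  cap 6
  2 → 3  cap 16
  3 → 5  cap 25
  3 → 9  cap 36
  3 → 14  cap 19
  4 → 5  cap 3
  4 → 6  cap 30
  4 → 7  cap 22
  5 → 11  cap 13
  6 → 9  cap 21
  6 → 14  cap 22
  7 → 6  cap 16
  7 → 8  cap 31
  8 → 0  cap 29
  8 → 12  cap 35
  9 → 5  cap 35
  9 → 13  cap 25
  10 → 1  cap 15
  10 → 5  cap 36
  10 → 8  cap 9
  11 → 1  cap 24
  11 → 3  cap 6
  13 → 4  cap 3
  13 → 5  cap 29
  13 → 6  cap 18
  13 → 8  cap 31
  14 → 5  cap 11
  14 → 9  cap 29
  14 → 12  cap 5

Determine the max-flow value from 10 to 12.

augment #1: 10→8→12 bottleneck 9, total now 9
augment #2: 10→1→2→3→14→12 bottleneck 5, total now 14
augment #3: 10→1→4→7→8→12 bottleneck 10, total now 24
augment #4: 10→5→11→1→4→7→8→12 bottleneck 12, total now 36
augment #5: 10→5→11→3→9→13→8→12 bottleneck 1, total now 37

Maximum flow value: 37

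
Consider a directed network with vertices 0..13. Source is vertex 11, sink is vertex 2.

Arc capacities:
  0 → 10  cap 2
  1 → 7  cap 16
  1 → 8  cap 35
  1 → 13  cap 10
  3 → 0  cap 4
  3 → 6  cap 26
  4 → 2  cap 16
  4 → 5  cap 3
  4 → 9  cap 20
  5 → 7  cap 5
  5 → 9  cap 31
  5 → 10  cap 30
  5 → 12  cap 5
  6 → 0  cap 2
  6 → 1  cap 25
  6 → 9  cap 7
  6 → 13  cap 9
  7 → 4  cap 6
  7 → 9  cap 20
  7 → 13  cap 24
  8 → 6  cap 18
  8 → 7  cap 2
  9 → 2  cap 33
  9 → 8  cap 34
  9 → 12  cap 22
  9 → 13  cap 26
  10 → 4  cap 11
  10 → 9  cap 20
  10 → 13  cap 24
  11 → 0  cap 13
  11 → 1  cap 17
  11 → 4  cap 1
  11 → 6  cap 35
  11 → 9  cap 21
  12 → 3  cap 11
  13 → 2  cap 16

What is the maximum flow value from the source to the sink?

augment #1: 11→4→2 bottleneck 1, total now 1
augment #2: 11→9→2 bottleneck 21, total now 22
augment #3: 11→1→13→2 bottleneck 10, total now 32
augment #4: 11→6→9→2 bottleneck 7, total now 39
augment #5: 11→6→13→2 bottleneck 6, total now 45
augment #6: 11→0→10→4→2 bottleneck 2, total now 47
augment #7: 11→1→7→4→2 bottleneck 6, total now 53
augment #8: 11→1→7→9→2 bottleneck 1, total now 54
augment #9: 11→6→1→7→9→2 bottleneck 4, total now 58

Maximum flow value: 58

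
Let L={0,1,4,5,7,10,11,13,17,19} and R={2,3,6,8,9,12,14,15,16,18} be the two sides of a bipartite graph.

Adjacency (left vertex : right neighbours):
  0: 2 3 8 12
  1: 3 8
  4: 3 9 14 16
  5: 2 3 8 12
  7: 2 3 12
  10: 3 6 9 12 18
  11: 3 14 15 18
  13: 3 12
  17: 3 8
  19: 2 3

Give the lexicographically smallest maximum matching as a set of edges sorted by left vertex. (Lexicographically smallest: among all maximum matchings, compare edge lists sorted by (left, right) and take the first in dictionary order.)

|M| = 7 (so the lex-smallest maximum matching has 7 edges)
process left vertices in ascending order; for each, take the smallest-labelled available neighbour that still permits 7 edges overall, or leave it unmatched if none does
lex-smallest matching: {0-2, 1-3, 4-9, 5-8, 7-12, 10-6, 11-14}

Lex-smallest maximum matching: {(0,2), (1,3), (4,9), (5,8), (7,12), (10,6), (11,14)}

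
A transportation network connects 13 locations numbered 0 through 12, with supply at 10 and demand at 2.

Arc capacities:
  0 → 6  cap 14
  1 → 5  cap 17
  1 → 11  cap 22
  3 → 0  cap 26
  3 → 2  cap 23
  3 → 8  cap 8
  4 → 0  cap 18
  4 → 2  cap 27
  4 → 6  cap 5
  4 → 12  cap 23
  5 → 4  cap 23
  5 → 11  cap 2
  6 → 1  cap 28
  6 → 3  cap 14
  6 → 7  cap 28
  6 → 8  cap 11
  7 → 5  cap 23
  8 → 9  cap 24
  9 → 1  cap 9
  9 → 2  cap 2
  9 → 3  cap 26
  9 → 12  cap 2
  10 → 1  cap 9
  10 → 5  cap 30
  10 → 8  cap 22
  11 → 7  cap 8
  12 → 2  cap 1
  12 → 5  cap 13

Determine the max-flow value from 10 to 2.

Maximum flow value: 45

augment #1: 10→5→4→2 bottleneck 23, total now 23
augment #2: 10→8→9→2 bottleneck 2, total now 25
augment #3: 10→8→9→3→2 bottleneck 20, total now 45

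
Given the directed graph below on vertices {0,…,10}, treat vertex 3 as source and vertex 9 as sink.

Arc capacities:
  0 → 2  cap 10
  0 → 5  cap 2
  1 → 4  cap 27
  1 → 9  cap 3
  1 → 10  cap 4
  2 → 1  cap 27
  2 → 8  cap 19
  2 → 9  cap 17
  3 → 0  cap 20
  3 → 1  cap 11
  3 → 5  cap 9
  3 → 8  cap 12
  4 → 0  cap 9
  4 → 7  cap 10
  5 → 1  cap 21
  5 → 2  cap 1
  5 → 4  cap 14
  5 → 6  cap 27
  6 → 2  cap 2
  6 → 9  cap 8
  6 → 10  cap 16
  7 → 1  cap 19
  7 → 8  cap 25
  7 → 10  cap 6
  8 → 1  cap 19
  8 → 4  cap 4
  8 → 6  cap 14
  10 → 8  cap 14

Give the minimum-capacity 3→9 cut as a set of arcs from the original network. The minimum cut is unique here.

augment #1: 3→1→9 push 3
augment #2: 3→0→2→9 push 10
augment #3: 3→5→2→9 push 1
augment #4: 3→5→6→9 push 8
augment #5: 3→8→6→2→9 push 2
max flow = 24; residual-reachable set from 3 gives S-side
cut edges (S→T): {(0,2), (1,9), (5,2), (6,2), (6,9)} total cap 24

Min-cut arcs: {(0,2), (1,9), (5,2), (6,2), (6,9)} (total capacity 24)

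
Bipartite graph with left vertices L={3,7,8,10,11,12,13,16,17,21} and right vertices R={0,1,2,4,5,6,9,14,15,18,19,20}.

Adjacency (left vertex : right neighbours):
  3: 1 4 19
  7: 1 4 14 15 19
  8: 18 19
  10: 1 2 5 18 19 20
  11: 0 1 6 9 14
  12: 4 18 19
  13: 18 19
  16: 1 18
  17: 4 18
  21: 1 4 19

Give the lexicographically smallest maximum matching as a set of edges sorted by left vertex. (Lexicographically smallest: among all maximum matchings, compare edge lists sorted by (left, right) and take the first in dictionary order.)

|M| = 7 (so the lex-smallest maximum matching has 7 edges)
process left vertices in ascending order; for each, take the smallest-labelled available neighbour that still permits 7 edges overall, or leave it unmatched if none does
lex-smallest matching: {3-1, 7-14, 8-18, 10-2, 11-0, 12-4, 13-19}

Lex-smallest maximum matching: {(3,1), (7,14), (8,18), (10,2), (11,0), (12,4), (13,19)}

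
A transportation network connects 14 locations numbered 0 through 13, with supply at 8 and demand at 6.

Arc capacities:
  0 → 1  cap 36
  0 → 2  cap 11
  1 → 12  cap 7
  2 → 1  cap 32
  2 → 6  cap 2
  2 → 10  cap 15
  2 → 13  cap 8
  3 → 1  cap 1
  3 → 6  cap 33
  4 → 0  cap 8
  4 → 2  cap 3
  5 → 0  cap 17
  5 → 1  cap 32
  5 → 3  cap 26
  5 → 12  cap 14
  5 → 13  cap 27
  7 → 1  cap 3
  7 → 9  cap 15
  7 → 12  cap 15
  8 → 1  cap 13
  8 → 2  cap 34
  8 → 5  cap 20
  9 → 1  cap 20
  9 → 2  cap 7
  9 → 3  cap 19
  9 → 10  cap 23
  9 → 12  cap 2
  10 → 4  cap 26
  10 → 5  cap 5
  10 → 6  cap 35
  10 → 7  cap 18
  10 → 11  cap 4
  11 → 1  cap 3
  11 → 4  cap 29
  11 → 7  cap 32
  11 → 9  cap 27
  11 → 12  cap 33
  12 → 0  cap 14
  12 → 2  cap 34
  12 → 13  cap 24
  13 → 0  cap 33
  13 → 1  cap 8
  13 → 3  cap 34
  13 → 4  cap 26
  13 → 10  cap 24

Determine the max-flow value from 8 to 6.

Maximum flow value: 52

augment #1: 8→2→6 bottleneck 2, total now 2
augment #2: 8→2→10→6 bottleneck 15, total now 17
augment #3: 8→5→3→6 bottleneck 20, total now 37
augment #4: 8→2→13→3→6 bottleneck 8, total now 45
augment #5: 8→1→12→13→3→6 bottleneck 5, total now 50
augment #6: 8→1→12→13→10→6 bottleneck 2, total now 52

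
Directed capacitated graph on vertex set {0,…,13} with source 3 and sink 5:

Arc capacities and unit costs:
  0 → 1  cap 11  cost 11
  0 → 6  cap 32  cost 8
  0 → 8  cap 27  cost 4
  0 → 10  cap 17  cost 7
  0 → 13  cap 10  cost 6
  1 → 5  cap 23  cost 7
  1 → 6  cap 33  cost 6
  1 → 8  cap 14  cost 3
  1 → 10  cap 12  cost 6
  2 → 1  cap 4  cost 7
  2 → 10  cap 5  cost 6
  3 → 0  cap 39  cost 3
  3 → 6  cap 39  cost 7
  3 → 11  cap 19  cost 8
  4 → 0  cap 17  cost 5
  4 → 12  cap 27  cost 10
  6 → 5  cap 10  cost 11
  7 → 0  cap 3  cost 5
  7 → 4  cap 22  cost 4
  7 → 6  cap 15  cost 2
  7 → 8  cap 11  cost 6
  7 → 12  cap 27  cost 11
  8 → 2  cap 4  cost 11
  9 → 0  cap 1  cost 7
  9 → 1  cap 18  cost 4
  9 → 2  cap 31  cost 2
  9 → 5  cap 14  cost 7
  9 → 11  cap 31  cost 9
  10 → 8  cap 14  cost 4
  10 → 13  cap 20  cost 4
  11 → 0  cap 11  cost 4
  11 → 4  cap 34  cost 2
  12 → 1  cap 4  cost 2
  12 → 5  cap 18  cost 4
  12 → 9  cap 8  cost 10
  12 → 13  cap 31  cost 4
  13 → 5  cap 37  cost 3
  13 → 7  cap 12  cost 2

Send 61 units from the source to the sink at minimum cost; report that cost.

shortest-cost path #1: 3→0→13→5 push 10 @ unit cost 12 (adds 120)
shortest-cost path #2: 3→0→10→13→5 push 17 @ unit cost 17 (adds 289)
shortest-cost path #3: 3→6→5 push 10 @ unit cost 18 (adds 180)
shortest-cost path #4: 3→0→1→5 push 11 @ unit cost 21 (adds 231)
shortest-cost path #5: 3→11→4→12→5 push 13 @ unit cost 24 (adds 312)
total cost = 1132

Minimum cost for 61 units: 1132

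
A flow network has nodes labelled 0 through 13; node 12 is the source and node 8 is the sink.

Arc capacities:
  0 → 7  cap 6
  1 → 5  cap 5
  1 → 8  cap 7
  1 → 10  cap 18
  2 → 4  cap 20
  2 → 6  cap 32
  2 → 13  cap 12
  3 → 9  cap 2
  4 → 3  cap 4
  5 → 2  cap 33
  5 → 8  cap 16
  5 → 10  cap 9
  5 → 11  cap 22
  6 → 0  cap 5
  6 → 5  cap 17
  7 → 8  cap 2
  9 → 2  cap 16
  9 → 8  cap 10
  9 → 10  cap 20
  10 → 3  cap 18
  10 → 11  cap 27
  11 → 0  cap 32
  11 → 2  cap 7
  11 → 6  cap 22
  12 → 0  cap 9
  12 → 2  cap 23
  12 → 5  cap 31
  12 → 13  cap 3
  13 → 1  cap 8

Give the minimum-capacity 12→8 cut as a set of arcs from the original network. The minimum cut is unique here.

augment #1: 12→5→8 push 16
augment #2: 12→0→7→8 push 2
augment #3: 12→13→1→8 push 3
augment #4: 12→2→13→1→8 push 4
augment #5: 12→2→4→3→9→8 push 2
max flow = 27; residual-reachable set from 12 gives S-side
cut edges (S→T): {(1,8), (3,9), (5,8), (7,8)} total cap 27

Min-cut arcs: {(1,8), (3,9), (5,8), (7,8)} (total capacity 27)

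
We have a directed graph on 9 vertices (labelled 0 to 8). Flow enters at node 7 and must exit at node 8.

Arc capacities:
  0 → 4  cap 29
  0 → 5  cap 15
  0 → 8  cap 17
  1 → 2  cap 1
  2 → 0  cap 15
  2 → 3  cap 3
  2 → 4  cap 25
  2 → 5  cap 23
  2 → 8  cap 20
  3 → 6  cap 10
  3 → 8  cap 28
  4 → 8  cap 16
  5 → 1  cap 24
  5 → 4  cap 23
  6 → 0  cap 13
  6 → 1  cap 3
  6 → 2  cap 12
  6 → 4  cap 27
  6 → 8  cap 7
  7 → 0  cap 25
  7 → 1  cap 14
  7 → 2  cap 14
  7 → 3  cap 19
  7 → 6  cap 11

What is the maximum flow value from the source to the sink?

augment #1: 7→0→8 bottleneck 17, total now 17
augment #2: 7→2→8 bottleneck 14, total now 31
augment #3: 7→3→8 bottleneck 19, total now 50
augment #4: 7→6→8 bottleneck 7, total now 57
augment #5: 7→0→4→8 bottleneck 8, total now 65
augment #6: 7→1→2→8 bottleneck 1, total now 66
augment #7: 7→6→2→8 bottleneck 4, total now 70

Maximum flow value: 70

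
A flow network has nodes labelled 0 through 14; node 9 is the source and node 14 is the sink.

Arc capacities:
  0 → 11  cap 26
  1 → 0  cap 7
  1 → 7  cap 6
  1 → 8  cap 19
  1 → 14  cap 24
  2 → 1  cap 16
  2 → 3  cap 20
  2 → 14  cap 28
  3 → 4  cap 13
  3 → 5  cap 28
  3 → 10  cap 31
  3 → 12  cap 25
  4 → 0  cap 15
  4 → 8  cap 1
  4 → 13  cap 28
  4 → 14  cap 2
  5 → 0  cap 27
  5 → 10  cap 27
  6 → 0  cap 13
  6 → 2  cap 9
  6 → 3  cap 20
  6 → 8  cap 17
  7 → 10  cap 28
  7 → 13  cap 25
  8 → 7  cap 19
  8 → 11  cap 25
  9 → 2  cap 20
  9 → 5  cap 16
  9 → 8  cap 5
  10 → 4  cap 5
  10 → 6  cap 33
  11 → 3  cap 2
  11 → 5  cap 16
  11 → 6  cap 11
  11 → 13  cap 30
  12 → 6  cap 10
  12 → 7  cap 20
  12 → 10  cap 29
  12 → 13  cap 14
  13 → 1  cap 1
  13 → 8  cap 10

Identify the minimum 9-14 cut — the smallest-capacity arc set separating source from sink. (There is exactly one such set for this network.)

Min-cut arcs: {(4,14), (6,2), (9,2), (13,1)} (total capacity 32)

augment #1: 9→2→14 push 20
augment #2: 9→5→10→4→14 push 2
augment #3: 9→5→10→6→2→14 push 8
augment #4: 9→8→7→13→1→14 push 1
augment #5: 9→5→10→6→2→1→14 push 1
max flow = 32; residual-reachable set from 9 gives S-side
cut edges (S→T): {(4,14), (6,2), (9,2), (13,1)} total cap 32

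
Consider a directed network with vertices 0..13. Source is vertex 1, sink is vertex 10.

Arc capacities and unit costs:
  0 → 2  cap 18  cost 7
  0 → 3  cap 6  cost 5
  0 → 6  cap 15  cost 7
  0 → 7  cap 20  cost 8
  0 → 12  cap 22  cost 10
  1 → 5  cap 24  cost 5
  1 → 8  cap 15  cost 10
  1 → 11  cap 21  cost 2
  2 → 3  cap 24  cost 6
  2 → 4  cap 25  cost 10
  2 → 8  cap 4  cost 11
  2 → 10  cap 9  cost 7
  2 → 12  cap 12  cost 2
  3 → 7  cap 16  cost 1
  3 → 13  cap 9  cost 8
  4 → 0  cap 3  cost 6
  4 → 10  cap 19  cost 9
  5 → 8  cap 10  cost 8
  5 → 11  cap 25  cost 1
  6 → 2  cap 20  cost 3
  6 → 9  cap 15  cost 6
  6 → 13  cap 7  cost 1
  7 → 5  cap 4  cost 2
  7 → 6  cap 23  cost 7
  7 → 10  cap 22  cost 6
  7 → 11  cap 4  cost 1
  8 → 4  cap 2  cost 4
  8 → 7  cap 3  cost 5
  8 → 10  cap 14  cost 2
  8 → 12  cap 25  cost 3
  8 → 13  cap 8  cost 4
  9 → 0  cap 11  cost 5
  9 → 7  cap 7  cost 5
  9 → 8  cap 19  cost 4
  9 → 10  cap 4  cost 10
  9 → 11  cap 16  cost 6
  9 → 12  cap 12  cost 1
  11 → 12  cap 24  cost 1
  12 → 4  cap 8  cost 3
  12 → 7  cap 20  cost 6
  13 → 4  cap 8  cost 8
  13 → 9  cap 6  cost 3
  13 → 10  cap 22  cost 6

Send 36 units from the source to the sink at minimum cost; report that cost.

Minimum cost for 36 units: 502

shortest-cost path #1: 1→8→10 push 14 @ unit cost 12 (adds 168)
shortest-cost path #2: 1→11→12→4→10 push 8 @ unit cost 15 (adds 120)
shortest-cost path #3: 1→11→12→7→10 push 13 @ unit cost 15 (adds 195)
shortest-cost path #4: 1→5→11→12→7→10 push 1 @ unit cost 19 (adds 19)
total cost = 502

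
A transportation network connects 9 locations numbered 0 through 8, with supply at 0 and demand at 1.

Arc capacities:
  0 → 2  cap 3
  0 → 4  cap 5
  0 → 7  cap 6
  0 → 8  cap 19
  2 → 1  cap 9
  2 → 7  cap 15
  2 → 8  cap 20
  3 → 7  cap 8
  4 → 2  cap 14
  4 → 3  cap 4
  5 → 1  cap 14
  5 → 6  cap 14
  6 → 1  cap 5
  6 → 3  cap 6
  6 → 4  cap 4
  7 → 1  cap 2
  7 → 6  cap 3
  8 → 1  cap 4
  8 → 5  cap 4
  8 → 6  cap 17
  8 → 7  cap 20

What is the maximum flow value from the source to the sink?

augment #1: 0→2→1 bottleneck 3, total now 3
augment #2: 0→7→1 bottleneck 2, total now 5
augment #3: 0→8→1 bottleneck 4, total now 9
augment #4: 0→4→2→1 bottleneck 5, total now 14
augment #5: 0→7→6→1 bottleneck 3, total now 17
augment #6: 0→8→5→1 bottleneck 4, total now 21
augment #7: 0→8→6→1 bottleneck 2, total now 23
augment #8: 0→8→6→4→2→1 bottleneck 1, total now 24

Maximum flow value: 24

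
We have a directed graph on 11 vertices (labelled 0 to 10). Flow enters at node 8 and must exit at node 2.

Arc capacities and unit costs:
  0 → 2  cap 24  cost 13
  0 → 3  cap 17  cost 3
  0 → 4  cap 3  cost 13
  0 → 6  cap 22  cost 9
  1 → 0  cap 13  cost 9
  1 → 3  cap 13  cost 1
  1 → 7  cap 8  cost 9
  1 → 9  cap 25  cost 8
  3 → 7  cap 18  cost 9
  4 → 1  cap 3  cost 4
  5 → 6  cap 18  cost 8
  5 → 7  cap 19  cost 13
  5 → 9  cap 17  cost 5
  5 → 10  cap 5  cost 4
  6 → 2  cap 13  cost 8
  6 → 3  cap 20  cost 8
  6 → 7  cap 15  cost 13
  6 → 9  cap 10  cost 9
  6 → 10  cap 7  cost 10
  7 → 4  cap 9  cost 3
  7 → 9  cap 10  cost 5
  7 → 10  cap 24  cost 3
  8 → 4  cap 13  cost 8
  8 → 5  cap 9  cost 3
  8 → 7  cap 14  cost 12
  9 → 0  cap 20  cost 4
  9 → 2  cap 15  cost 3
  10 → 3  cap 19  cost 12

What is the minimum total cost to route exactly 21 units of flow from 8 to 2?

shortest-cost path #1: 8→5→9→2 push 9 @ unit cost 11 (adds 99)
shortest-cost path #2: 8→7→9→2 push 6 @ unit cost 20 (adds 120)
shortest-cost path #3: 8→7→9→5→6→2 push 4 @ unit cost 28 (adds 112)
shortest-cost path #4: 8→4→1→9→5→6→2 push 2 @ unit cost 31 (adds 62)
total cost = 393

Minimum cost for 21 units: 393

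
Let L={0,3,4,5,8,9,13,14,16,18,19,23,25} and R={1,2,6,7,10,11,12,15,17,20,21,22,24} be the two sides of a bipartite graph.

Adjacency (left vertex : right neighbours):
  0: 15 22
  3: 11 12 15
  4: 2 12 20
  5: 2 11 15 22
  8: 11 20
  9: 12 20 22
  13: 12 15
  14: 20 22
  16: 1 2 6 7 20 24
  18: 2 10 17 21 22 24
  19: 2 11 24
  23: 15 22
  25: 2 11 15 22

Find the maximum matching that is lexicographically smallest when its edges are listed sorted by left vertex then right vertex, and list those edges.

Lex-smallest maximum matching: {(0,15), (3,11), (4,2), (5,22), (8,20), (9,12), (16,1), (18,10), (19,24)}

|M| = 9 (so the lex-smallest maximum matching has 9 edges)
process left vertices in ascending order; for each, take the smallest-labelled available neighbour that still permits 9 edges overall, or leave it unmatched if none does
lex-smallest matching: {0-15, 3-11, 4-2, 5-22, 8-20, 9-12, 16-1, 18-10, 19-24}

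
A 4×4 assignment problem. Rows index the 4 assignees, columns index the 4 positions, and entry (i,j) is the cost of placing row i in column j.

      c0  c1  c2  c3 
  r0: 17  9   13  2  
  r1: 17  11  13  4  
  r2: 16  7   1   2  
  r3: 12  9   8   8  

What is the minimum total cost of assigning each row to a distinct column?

one of 2 optimal assignments: row0→col1 (cost 9), row1→col3 (cost 4), row2→col2 (cost 1), row3→col0 (cost 12)
total = 9 + 4 + 1 + 12 = 26

Minimum assignment cost: 26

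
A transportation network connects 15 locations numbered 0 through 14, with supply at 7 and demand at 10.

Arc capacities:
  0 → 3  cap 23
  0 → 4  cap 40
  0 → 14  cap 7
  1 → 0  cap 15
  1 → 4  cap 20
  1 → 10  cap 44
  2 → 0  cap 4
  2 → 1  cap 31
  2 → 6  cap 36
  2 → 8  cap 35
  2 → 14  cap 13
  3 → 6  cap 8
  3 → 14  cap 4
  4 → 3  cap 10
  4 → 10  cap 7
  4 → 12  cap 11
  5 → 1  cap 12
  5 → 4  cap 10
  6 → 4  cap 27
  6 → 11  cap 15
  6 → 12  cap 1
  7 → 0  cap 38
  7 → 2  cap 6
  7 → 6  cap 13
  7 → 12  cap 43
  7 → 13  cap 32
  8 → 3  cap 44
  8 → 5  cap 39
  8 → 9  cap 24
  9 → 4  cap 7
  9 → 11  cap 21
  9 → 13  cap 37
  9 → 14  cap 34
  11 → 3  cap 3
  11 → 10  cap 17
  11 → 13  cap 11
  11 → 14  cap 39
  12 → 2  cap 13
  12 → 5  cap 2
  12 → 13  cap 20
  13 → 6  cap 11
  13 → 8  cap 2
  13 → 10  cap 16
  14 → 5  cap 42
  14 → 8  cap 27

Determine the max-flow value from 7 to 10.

augment #1: 7→13→10 bottleneck 16, total now 16
augment #2: 7→0→4→10 bottleneck 7, total now 23
augment #3: 7→2→1→10 bottleneck 6, total now 29
augment #4: 7→6→11→10 bottleneck 13, total now 42
augment #5: 7→12→2→1→10 bottleneck 13, total now 55
augment #6: 7→12→5→1→10 bottleneck 2, total now 57
augment #7: 7→13→6→11→10 bottleneck 2, total now 59
augment #8: 7→0→14→5→1→10 bottleneck 7, total now 66
augment #9: 7→13→8→5→1→10 bottleneck 2, total now 68
augment #10: 7→0→3→14→5→1→10 bottleneck 1, total now 69
augment #11: 7→0→3→14→8→9→11→10 bottleneck 2, total now 71

Maximum flow value: 71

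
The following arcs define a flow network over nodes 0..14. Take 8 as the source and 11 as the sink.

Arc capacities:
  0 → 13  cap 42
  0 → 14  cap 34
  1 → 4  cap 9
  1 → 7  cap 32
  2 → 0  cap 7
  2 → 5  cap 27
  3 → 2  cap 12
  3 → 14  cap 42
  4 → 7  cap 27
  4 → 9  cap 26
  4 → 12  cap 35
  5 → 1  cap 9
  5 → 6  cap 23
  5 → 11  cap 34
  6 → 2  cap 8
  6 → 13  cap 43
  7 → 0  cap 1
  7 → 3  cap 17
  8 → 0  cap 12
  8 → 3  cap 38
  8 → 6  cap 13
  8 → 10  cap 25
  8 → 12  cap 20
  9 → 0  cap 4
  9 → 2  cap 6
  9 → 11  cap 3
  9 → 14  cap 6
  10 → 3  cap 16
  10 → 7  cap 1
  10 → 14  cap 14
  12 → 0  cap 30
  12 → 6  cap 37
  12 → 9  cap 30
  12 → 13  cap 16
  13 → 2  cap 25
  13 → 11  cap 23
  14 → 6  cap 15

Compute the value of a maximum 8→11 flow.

Maximum flow value: 53

augment #1: 8→0→13→11 bottleneck 12, total now 12
augment #2: 8→6→13→11 bottleneck 11, total now 23
augment #3: 8→12→9→11 bottleneck 3, total now 26
augment #4: 8→3→2→5→11 bottleneck 12, total now 38
augment #5: 8→6→2→5→11 bottleneck 2, total now 40
augment #6: 8→12→6→2→5→11 bottleneck 6, total now 46
augment #7: 8→12→9→2→5→11 bottleneck 6, total now 52
augment #8: 8→12→13→2→5→11 bottleneck 1, total now 53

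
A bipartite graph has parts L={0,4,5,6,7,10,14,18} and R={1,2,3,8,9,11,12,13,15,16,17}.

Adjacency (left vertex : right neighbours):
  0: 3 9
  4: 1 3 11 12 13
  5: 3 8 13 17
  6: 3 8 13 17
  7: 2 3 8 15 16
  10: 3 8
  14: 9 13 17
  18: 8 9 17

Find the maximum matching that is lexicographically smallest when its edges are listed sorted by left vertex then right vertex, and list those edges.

|M| = 7 (so the lex-smallest maximum matching has 7 edges)
process left vertices in ascending order; for each, take the smallest-labelled available neighbour that still permits 7 edges overall, or leave it unmatched if none does
lex-smallest matching: {0-3, 4-1, 5-8, 6-13, 7-2, 14-9, 18-17}

Lex-smallest maximum matching: {(0,3), (4,1), (5,8), (6,13), (7,2), (14,9), (18,17)}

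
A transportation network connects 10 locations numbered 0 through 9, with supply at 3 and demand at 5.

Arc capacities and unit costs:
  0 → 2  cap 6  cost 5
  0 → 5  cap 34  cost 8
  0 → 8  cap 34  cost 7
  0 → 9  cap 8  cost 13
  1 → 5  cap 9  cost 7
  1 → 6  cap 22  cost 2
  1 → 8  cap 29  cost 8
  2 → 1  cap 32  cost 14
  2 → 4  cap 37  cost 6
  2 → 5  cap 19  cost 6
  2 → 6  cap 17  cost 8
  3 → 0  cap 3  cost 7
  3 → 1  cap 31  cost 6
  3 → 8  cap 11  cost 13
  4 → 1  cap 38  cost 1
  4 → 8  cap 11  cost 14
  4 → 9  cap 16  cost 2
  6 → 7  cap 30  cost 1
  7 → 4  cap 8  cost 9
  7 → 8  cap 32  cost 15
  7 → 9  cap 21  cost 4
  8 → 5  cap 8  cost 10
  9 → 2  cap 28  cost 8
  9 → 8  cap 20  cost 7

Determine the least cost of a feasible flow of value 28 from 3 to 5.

Minimum cost for 28 units: 562

shortest-cost path #1: 3→1→5 push 9 @ unit cost 13 (adds 117)
shortest-cost path #2: 3→0→5 push 3 @ unit cost 15 (adds 45)
shortest-cost path #3: 3→8→5 push 8 @ unit cost 23 (adds 184)
shortest-cost path #4: 3→1→6→7→9→2→5 push 8 @ unit cost 27 (adds 216)
total cost = 562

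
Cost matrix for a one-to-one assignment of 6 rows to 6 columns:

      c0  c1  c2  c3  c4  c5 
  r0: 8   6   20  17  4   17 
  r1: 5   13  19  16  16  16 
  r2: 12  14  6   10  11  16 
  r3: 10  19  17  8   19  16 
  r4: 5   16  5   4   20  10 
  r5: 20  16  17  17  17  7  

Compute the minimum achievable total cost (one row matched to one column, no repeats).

Minimum assignment cost: 42

optimal assignment: row0→col1 (cost 6), row1→col0 (cost 5), row2→col4 (cost 11), row3→col3 (cost 8), row4→col2 (cost 5), row5→col5 (cost 7)
total = 6 + 5 + 11 + 8 + 5 + 7 = 42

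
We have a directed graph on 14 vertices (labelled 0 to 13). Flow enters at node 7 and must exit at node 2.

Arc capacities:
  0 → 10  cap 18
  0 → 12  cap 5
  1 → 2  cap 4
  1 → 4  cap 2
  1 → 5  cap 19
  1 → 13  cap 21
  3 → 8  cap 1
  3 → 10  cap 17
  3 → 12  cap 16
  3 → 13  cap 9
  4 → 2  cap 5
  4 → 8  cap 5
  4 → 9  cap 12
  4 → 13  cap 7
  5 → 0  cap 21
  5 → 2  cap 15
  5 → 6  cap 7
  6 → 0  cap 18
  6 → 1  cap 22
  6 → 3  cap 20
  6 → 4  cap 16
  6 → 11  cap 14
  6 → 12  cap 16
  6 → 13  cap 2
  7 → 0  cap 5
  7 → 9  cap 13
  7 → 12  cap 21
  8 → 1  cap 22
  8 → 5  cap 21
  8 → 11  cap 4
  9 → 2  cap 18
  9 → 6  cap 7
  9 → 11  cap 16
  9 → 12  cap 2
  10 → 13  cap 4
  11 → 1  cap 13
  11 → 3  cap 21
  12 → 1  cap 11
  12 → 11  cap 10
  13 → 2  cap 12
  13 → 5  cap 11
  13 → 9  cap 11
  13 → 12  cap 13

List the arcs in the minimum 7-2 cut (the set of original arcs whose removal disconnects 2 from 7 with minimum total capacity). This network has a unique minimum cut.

augment #1: 7→9→2 push 13
augment #2: 7→12→1→2 push 4
augment #3: 7→0→10→13→2 push 4
augment #4: 7→12→1→4→2 push 2
augment #5: 7→12→1→5→2 push 5
augment #6: 7→12→11→1→5→2 push 10
max flow = 38; residual-reachable set from 7 gives S-side
cut edges (S→T): {(7,9), (10,13), (12,1), (12,11)} total cap 38

Min-cut arcs: {(7,9), (10,13), (12,1), (12,11)} (total capacity 38)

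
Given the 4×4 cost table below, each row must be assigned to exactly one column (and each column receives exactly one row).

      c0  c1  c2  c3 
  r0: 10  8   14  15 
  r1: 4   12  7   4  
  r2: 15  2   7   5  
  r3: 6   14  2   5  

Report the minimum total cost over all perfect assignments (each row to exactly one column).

optimal assignment: row0→col0 (cost 10), row1→col3 (cost 4), row2→col1 (cost 2), row3→col2 (cost 2)
total = 10 + 4 + 2 + 2 = 18

Minimum assignment cost: 18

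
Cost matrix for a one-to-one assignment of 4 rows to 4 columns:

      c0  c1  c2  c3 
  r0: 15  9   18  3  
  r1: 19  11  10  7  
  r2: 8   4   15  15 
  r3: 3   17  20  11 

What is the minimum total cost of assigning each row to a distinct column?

Minimum assignment cost: 20

optimal assignment: row0→col3 (cost 3), row1→col2 (cost 10), row2→col1 (cost 4), row3→col0 (cost 3)
total = 3 + 10 + 4 + 3 = 20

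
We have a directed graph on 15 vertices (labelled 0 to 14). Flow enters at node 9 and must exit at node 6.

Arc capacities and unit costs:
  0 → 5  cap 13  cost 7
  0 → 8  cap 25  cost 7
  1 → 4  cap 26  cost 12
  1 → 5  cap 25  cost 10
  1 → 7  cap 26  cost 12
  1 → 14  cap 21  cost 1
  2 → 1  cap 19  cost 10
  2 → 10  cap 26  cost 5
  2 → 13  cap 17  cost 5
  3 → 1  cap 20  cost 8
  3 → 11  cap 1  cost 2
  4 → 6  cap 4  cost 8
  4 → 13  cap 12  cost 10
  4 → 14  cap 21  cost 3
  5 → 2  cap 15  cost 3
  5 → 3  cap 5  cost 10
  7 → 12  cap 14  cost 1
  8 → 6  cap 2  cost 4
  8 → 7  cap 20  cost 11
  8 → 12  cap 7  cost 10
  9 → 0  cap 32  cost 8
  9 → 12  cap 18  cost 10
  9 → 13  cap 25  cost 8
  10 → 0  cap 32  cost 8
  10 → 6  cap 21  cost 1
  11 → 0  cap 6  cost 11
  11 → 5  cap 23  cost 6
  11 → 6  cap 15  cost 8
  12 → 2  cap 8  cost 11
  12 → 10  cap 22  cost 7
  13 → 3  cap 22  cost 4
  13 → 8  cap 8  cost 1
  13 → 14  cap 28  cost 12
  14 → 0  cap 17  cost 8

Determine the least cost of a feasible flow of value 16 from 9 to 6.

Minimum cost for 16 units: 278

shortest-cost path #1: 9→13→8→6 push 2 @ unit cost 13 (adds 26)
shortest-cost path #2: 9→12→10→6 push 14 @ unit cost 18 (adds 252)
total cost = 278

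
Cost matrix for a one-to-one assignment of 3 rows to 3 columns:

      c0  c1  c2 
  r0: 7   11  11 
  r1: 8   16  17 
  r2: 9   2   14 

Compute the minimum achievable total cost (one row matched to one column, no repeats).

optimal assignment: row0→col2 (cost 11), row1→col0 (cost 8), row2→col1 (cost 2)
total = 11 + 8 + 2 = 21

Minimum assignment cost: 21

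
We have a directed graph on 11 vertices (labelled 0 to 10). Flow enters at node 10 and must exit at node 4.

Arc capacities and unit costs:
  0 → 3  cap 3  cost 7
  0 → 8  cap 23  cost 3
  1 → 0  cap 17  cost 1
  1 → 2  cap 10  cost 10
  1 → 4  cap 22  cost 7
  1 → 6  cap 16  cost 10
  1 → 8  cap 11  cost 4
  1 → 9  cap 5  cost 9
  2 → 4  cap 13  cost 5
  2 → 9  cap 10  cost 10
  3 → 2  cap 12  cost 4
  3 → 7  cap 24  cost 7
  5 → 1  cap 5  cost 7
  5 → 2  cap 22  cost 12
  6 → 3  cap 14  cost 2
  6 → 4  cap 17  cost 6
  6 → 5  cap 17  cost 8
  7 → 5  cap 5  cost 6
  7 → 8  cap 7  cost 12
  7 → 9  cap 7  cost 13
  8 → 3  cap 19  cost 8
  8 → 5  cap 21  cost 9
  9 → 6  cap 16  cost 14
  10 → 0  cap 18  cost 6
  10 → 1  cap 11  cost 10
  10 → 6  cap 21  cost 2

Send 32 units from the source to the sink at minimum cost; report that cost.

shortest-cost path #1: 10→6→4 push 17 @ unit cost 8 (adds 136)
shortest-cost path #2: 10→6→3→2→4 push 4 @ unit cost 13 (adds 52)
shortest-cost path #3: 10→1→4 push 11 @ unit cost 17 (adds 187)
total cost = 375

Minimum cost for 32 units: 375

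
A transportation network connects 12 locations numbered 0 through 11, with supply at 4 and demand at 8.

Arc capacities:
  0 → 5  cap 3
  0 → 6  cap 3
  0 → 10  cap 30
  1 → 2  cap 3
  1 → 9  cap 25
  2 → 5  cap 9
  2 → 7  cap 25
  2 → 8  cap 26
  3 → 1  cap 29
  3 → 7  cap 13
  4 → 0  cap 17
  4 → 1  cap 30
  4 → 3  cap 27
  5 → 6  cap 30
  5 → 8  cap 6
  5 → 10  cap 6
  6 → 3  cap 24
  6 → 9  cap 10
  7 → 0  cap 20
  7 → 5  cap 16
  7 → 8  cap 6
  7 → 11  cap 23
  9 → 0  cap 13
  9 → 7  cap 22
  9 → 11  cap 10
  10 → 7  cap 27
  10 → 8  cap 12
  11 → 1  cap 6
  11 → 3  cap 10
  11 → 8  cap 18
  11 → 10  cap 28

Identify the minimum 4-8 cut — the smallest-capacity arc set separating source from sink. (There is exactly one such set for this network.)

augment #1: 4→0→5→8 push 3
augment #2: 4→0→10→8 push 12
augment #3: 4→1→2→8 push 3
augment #4: 4→3→7→8 push 6
augment #5: 4→1→9→11→8 push 10
augment #6: 4→3→7→5→8 push 3
augment #7: 4→3→7→11→8 push 4
augment #8: 4→0→10→7→11→8 push 2
augment #9: 4→1→9→7→11→8 push 2
max flow = 45; residual-reachable set from 4 gives S-side
cut edges (S→T): {(1,2), (5,8), (7,8), (10,8), (11,8)} total cap 45

Min-cut arcs: {(1,2), (5,8), (7,8), (10,8), (11,8)} (total capacity 45)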